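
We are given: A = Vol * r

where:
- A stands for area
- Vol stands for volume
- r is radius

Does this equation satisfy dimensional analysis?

No

A (area) has dimensions [L^2].
Vol (volume) has dimensions [L^3].
r (radius) has dimensions [L].

Left side: [L^2]
Right side: [L^4]

The two sides have different dimensions, so the equation is NOT dimensionally consistent.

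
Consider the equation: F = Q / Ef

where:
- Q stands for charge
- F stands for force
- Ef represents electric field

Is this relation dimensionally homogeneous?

No

Q (charge) has dimensions [I T].
F (force) has dimensions [L M T^-2].
Ef (electric field) has dimensions [I^-1 L M T^-3].

Left side: [L M T^-2]
Right side: [I^2 L^-1 M^-1 T^4]

The two sides have different dimensions, so the equation is NOT dimensionally consistent.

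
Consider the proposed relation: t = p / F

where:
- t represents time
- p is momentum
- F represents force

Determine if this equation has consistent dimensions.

Yes

t (time) has dimensions [T].
p (momentum) has dimensions [L M T^-1].
F (force) has dimensions [L M T^-2].

Left side: [T]
Right side: [T]

Both sides have the same dimensions, so the equation is dimensionally consistent.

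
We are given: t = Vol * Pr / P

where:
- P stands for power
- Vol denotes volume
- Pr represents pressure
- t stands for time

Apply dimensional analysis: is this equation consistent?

Yes

P (power) has dimensions [L^2 M T^-3].
Vol (volume) has dimensions [L^3].
Pr (pressure) has dimensions [L^-1 M T^-2].
t (time) has dimensions [T].

Left side: [T]
Right side: [T]

Both sides have the same dimensions, so the equation is dimensionally consistent.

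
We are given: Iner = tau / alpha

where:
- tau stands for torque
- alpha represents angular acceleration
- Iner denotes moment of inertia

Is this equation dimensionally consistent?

Yes

tau (torque) has dimensions [L^2 M T^-2].
alpha (angular acceleration) has dimensions [T^-2].
Iner (moment of inertia) has dimensions [L^2 M].

Left side: [L^2 M]
Right side: [L^2 M]

Both sides have the same dimensions, so the equation is dimensionally consistent.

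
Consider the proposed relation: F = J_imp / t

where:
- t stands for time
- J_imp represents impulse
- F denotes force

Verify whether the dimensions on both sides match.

Yes

t (time) has dimensions [T].
J_imp (impulse) has dimensions [L M T^-1].
F (force) has dimensions [L M T^-2].

Left side: [L M T^-2]
Right side: [L M T^-2]

Both sides have the same dimensions, so the equation is dimensionally consistent.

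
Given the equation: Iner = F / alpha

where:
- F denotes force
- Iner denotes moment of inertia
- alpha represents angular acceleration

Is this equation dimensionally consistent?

No

F (force) has dimensions [L M T^-2].
Iner (moment of inertia) has dimensions [L^2 M].
alpha (angular acceleration) has dimensions [T^-2].

Left side: [L^2 M]
Right side: [L M]

The two sides have different dimensions, so the equation is NOT dimensionally consistent.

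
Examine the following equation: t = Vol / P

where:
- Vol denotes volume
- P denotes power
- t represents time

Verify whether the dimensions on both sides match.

No

Vol (volume) has dimensions [L^3].
P (power) has dimensions [L^2 M T^-3].
t (time) has dimensions [T].

Left side: [T]
Right side: [L M^-1 T^3]

The two sides have different dimensions, so the equation is NOT dimensionally consistent.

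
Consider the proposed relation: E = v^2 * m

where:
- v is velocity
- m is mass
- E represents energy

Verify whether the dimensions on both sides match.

Yes

v (velocity) has dimensions [L T^-1].
m (mass) has dimensions [M].
E (energy) has dimensions [L^2 M T^-2].

Left side: [L^2 M T^-2]
Right side: [L^2 M T^-2]

Both sides have the same dimensions, so the equation is dimensionally consistent.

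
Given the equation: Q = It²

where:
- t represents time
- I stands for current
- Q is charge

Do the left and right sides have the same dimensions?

No

t (time) has dimensions [T].
I (current) has dimensions [I].
Q (charge) has dimensions [I T].

Left side: [I T]
Right side: [I T^2]

The two sides have different dimensions, so the equation is NOT dimensionally consistent.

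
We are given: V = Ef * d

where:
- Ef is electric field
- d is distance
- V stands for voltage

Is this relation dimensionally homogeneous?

Yes

Ef (electric field) has dimensions [I^-1 L M T^-3].
d (distance) has dimensions [L].
V (voltage) has dimensions [I^-1 L^2 M T^-3].

Left side: [I^-1 L^2 M T^-3]
Right side: [I^-1 L^2 M T^-3]

Both sides have the same dimensions, so the equation is dimensionally consistent.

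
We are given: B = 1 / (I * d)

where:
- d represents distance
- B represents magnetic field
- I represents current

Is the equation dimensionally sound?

No

d (distance) has dimensions [L].
B (magnetic field) has dimensions [I^-1 M T^-2].
I (current) has dimensions [I].

Left side: [I^-1 M T^-2]
Right side: [I^-1 L^-1]

The two sides have different dimensions, so the equation is NOT dimensionally consistent.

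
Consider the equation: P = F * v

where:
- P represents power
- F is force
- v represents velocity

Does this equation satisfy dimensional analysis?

Yes

P (power) has dimensions [L^2 M T^-3].
F (force) has dimensions [L M T^-2].
v (velocity) has dimensions [L T^-1].

Left side: [L^2 M T^-3]
Right side: [L^2 M T^-3]

Both sides have the same dimensions, so the equation is dimensionally consistent.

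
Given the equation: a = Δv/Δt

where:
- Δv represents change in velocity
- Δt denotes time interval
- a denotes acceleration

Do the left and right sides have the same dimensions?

Yes

Δv (change in velocity) has dimensions [L T^-1].
Δt (time interval) has dimensions [T].
a (acceleration) has dimensions [L T^-2].

Left side: [L T^-2]
Right side: [L T^-2]

Both sides have the same dimensions, so the equation is dimensionally consistent.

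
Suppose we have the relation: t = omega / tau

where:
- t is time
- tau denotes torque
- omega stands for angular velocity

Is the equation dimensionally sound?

No

t (time) has dimensions [T].
tau (torque) has dimensions [L^2 M T^-2].
omega (angular velocity) has dimensions [T^-1].

Left side: [T]
Right side: [L^-2 M^-1 T]

The two sides have different dimensions, so the equation is NOT dimensionally consistent.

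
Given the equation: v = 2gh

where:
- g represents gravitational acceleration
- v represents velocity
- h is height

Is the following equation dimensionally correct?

No

g (gravitational acceleration) has dimensions [L T^-2].
v (velocity) has dimensions [L T^-1].
h (height) has dimensions [L].

Left side: [L T^-1]
Right side: [L^2 T^-2]

The two sides have different dimensions, so the equation is NOT dimensionally consistent.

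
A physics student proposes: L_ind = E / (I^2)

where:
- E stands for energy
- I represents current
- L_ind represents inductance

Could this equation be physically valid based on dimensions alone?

Yes

E (energy) has dimensions [L^2 M T^-2].
I (current) has dimensions [I].
L_ind (inductance) has dimensions [I^-2 L^2 M T^-2].

Left side: [I^-2 L^2 M T^-2]
Right side: [I^-2 L^2 M T^-2]

Both sides have the same dimensions, so the equation is dimensionally consistent.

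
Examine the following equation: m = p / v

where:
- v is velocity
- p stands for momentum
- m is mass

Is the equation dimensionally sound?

Yes

v (velocity) has dimensions [L T^-1].
p (momentum) has dimensions [L M T^-1].
m (mass) has dimensions [M].

Left side: [M]
Right side: [M]

Both sides have the same dimensions, so the equation is dimensionally consistent.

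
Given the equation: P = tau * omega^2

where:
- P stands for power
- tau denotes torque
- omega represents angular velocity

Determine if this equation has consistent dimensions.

No

P (power) has dimensions [L^2 M T^-3].
tau (torque) has dimensions [L^2 M T^-2].
omega (angular velocity) has dimensions [T^-1].

Left side: [L^2 M T^-3]
Right side: [L^2 M T^-4]

The two sides have different dimensions, so the equation is NOT dimensionally consistent.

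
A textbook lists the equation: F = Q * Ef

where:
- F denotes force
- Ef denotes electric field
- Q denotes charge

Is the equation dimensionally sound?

Yes

F (force) has dimensions [L M T^-2].
Ef (electric field) has dimensions [I^-1 L M T^-3].
Q (charge) has dimensions [I T].

Left side: [L M T^-2]
Right side: [L M T^-2]

Both sides have the same dimensions, so the equation is dimensionally consistent.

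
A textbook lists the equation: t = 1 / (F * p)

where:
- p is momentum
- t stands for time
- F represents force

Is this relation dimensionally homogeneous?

No

p (momentum) has dimensions [L M T^-1].
t (time) has dimensions [T].
F (force) has dimensions [L M T^-2].

Left side: [T]
Right side: [L^-2 M^-2 T^3]

The two sides have different dimensions, so the equation is NOT dimensionally consistent.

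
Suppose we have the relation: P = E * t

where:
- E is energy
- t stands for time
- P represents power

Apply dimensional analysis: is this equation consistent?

No

E (energy) has dimensions [L^2 M T^-2].
t (time) has dimensions [T].
P (power) has dimensions [L^2 M T^-3].

Left side: [L^2 M T^-3]
Right side: [L^2 M T^-1]

The two sides have different dimensions, so the equation is NOT dimensionally consistent.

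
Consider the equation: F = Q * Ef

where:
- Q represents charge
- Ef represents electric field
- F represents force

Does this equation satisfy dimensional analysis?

Yes

Q (charge) has dimensions [I T].
Ef (electric field) has dimensions [I^-1 L M T^-3].
F (force) has dimensions [L M T^-2].

Left side: [L M T^-2]
Right side: [L M T^-2]

Both sides have the same dimensions, so the equation is dimensionally consistent.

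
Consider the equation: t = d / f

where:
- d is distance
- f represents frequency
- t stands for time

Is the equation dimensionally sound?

No

d (distance) has dimensions [L].
f (frequency) has dimensions [T^-1].
t (time) has dimensions [T].

Left side: [T]
Right side: [L T]

The two sides have different dimensions, so the equation is NOT dimensionally consistent.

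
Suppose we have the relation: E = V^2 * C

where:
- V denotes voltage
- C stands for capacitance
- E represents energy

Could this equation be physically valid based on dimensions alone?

Yes

V (voltage) has dimensions [I^-1 L^2 M T^-3].
C (capacitance) has dimensions [I^2 L^-2 M^-1 T^4].
E (energy) has dimensions [L^2 M T^-2].

Left side: [L^2 M T^-2]
Right side: [L^2 M T^-2]

Both sides have the same dimensions, so the equation is dimensionally consistent.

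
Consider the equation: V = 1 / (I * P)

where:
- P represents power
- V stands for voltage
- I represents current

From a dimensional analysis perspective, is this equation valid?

No

P (power) has dimensions [L^2 M T^-3].
V (voltage) has dimensions [I^-1 L^2 M T^-3].
I (current) has dimensions [I].

Left side: [I^-1 L^2 M T^-3]
Right side: [I^-1 L^-2 M^-1 T^3]

The two sides have different dimensions, so the equation is NOT dimensionally consistent.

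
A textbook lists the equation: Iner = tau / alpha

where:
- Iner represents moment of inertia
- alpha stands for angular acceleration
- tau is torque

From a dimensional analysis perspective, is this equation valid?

Yes

Iner (moment of inertia) has dimensions [L^2 M].
alpha (angular acceleration) has dimensions [T^-2].
tau (torque) has dimensions [L^2 M T^-2].

Left side: [L^2 M]
Right side: [L^2 M]

Both sides have the same dimensions, so the equation is dimensionally consistent.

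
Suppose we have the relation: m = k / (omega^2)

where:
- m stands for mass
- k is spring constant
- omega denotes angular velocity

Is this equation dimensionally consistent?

Yes

m (mass) has dimensions [M].
k (spring constant) has dimensions [M T^-2].
omega (angular velocity) has dimensions [T^-1].

Left side: [M]
Right side: [M]

Both sides have the same dimensions, so the equation is dimensionally consistent.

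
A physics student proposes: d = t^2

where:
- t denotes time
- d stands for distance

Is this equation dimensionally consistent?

No

t (time) has dimensions [T].
d (distance) has dimensions [L].

Left side: [L]
Right side: [T^2]

The two sides have different dimensions, so the equation is NOT dimensionally consistent.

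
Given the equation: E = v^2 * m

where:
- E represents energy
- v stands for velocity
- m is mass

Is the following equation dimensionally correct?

Yes

E (energy) has dimensions [L^2 M T^-2].
v (velocity) has dimensions [L T^-1].
m (mass) has dimensions [M].

Left side: [L^2 M T^-2]
Right side: [L^2 M T^-2]

Both sides have the same dimensions, so the equation is dimensionally consistent.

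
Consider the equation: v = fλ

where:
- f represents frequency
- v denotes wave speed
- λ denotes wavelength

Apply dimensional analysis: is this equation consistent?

Yes

f (frequency) has dimensions [T^-1].
v (wave speed) has dimensions [L T^-1].
λ (wavelength) has dimensions [L].

Left side: [L T^-1]
Right side: [L T^-1]

Both sides have the same dimensions, so the equation is dimensionally consistent.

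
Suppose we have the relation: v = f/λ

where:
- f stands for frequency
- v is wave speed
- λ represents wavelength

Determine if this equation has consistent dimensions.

No

f (frequency) has dimensions [T^-1].
v (wave speed) has dimensions [L T^-1].
λ (wavelength) has dimensions [L].

Left side: [L T^-1]
Right side: [L^-1 T^-1]

The two sides have different dimensions, so the equation is NOT dimensionally consistent.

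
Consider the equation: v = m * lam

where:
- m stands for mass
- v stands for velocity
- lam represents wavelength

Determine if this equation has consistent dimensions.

No

m (mass) has dimensions [M].
v (velocity) has dimensions [L T^-1].
lam (wavelength) has dimensions [L].

Left side: [L T^-1]
Right side: [L M]

The two sides have different dimensions, so the equation is NOT dimensionally consistent.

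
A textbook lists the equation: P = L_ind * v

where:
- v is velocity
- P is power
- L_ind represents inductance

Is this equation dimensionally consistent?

No

v (velocity) has dimensions [L T^-1].
P (power) has dimensions [L^2 M T^-3].
L_ind (inductance) has dimensions [I^-2 L^2 M T^-2].

Left side: [L^2 M T^-3]
Right side: [I^-2 L^3 M T^-3]

The two sides have different dimensions, so the equation is NOT dimensionally consistent.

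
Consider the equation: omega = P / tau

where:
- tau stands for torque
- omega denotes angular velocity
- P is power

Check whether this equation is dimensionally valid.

Yes

tau (torque) has dimensions [L^2 M T^-2].
omega (angular velocity) has dimensions [T^-1].
P (power) has dimensions [L^2 M T^-3].

Left side: [T^-1]
Right side: [T^-1]

Both sides have the same dimensions, so the equation is dimensionally consistent.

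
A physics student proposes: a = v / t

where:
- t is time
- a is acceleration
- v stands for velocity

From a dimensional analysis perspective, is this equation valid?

Yes

t (time) has dimensions [T].
a (acceleration) has dimensions [L T^-2].
v (velocity) has dimensions [L T^-1].

Left side: [L T^-2]
Right side: [L T^-2]

Both sides have the same dimensions, so the equation is dimensionally consistent.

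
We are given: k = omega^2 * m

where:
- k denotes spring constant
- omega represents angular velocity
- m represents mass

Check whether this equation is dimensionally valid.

Yes

k (spring constant) has dimensions [M T^-2].
omega (angular velocity) has dimensions [T^-1].
m (mass) has dimensions [M].

Left side: [M T^-2]
Right side: [M T^-2]

Both sides have the same dimensions, so the equation is dimensionally consistent.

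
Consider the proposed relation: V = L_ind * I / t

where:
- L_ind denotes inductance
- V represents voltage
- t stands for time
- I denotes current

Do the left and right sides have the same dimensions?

Yes

L_ind (inductance) has dimensions [I^-2 L^2 M T^-2].
V (voltage) has dimensions [I^-1 L^2 M T^-3].
t (time) has dimensions [T].
I (current) has dimensions [I].

Left side: [I^-1 L^2 M T^-3]
Right side: [I^-1 L^2 M T^-3]

Both sides have the same dimensions, so the equation is dimensionally consistent.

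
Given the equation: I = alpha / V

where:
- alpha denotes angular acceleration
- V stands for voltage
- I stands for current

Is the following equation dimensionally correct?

No

alpha (angular acceleration) has dimensions [T^-2].
V (voltage) has dimensions [I^-1 L^2 M T^-3].
I (current) has dimensions [I].

Left side: [I]
Right side: [I L^-2 M^-1 T]

The two sides have different dimensions, so the equation is NOT dimensionally consistent.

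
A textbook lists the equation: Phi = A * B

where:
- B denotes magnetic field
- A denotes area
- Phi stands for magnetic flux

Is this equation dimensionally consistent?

Yes

B (magnetic field) has dimensions [I^-1 M T^-2].
A (area) has dimensions [L^2].
Phi (magnetic flux) has dimensions [I^-1 L^2 M T^-2].

Left side: [I^-1 L^2 M T^-2]
Right side: [I^-1 L^2 M T^-2]

Both sides have the same dimensions, so the equation is dimensionally consistent.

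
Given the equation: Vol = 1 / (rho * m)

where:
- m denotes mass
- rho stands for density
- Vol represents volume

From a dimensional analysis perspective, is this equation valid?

No

m (mass) has dimensions [M].
rho (density) has dimensions [L^-3 M].
Vol (volume) has dimensions [L^3].

Left side: [L^3]
Right side: [L^3 M^-2]

The two sides have different dimensions, so the equation is NOT dimensionally consistent.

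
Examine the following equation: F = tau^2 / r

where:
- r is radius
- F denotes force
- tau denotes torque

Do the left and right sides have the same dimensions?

No

r (radius) has dimensions [L].
F (force) has dimensions [L M T^-2].
tau (torque) has dimensions [L^2 M T^-2].

Left side: [L M T^-2]
Right side: [L^3 M^2 T^-4]

The two sides have different dimensions, so the equation is NOT dimensionally consistent.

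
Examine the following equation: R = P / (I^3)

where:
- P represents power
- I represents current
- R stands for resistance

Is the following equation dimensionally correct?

No

P (power) has dimensions [L^2 M T^-3].
I (current) has dimensions [I].
R (resistance) has dimensions [I^-2 L^2 M T^-3].

Left side: [I^-2 L^2 M T^-3]
Right side: [I^-3 L^2 M T^-3]

The two sides have different dimensions, so the equation is NOT dimensionally consistent.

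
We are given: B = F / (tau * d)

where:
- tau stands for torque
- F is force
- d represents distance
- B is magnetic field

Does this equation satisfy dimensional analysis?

No

tau (torque) has dimensions [L^2 M T^-2].
F (force) has dimensions [L M T^-2].
d (distance) has dimensions [L].
B (magnetic field) has dimensions [I^-1 M T^-2].

Left side: [I^-1 M T^-2]
Right side: [L^-2]

The two sides have different dimensions, so the equation is NOT dimensionally consistent.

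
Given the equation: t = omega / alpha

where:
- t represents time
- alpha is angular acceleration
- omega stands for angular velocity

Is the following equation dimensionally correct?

Yes

t (time) has dimensions [T].
alpha (angular acceleration) has dimensions [T^-2].
omega (angular velocity) has dimensions [T^-1].

Left side: [T]
Right side: [T]

Both sides have the same dimensions, so the equation is dimensionally consistent.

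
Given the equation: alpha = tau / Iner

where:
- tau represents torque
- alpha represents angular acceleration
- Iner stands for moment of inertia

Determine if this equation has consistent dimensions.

Yes

tau (torque) has dimensions [L^2 M T^-2].
alpha (angular acceleration) has dimensions [T^-2].
Iner (moment of inertia) has dimensions [L^2 M].

Left side: [T^-2]
Right side: [T^-2]

Both sides have the same dimensions, so the equation is dimensionally consistent.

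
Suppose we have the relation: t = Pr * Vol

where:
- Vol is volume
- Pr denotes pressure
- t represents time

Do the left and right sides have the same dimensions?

No

Vol (volume) has dimensions [L^3].
Pr (pressure) has dimensions [L^-1 M T^-2].
t (time) has dimensions [T].

Left side: [T]
Right side: [L^2 M T^-2]

The two sides have different dimensions, so the equation is NOT dimensionally consistent.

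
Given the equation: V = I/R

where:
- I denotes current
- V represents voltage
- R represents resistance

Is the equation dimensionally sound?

No

I (current) has dimensions [I].
V (voltage) has dimensions [I^-1 L^2 M T^-3].
R (resistance) has dimensions [I^-2 L^2 M T^-3].

Left side: [I^-1 L^2 M T^-3]
Right side: [I^3 L^-2 M^-1 T^3]

The two sides have different dimensions, so the equation is NOT dimensionally consistent.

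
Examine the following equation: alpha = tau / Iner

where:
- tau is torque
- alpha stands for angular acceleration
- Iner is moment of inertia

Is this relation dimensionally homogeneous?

Yes

tau (torque) has dimensions [L^2 M T^-2].
alpha (angular acceleration) has dimensions [T^-2].
Iner (moment of inertia) has dimensions [L^2 M].

Left side: [T^-2]
Right side: [T^-2]

Both sides have the same dimensions, so the equation is dimensionally consistent.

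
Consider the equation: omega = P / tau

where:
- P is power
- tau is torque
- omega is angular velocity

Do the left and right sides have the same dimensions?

Yes

P (power) has dimensions [L^2 M T^-3].
tau (torque) has dimensions [L^2 M T^-2].
omega (angular velocity) has dimensions [T^-1].

Left side: [T^-1]
Right side: [T^-1]

Both sides have the same dimensions, so the equation is dimensionally consistent.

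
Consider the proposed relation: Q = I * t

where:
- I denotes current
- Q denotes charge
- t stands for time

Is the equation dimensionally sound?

Yes

I (current) has dimensions [I].
Q (charge) has dimensions [I T].
t (time) has dimensions [T].

Left side: [I T]
Right side: [I T]

Both sides have the same dimensions, so the equation is dimensionally consistent.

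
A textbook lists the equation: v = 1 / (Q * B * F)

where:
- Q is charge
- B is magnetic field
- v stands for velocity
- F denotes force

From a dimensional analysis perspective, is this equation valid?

No

Q (charge) has dimensions [I T].
B (magnetic field) has dimensions [I^-1 M T^-2].
v (velocity) has dimensions [L T^-1].
F (force) has dimensions [L M T^-2].

Left side: [L T^-1]
Right side: [L^-1 M^-2 T^3]

The two sides have different dimensions, so the equation is NOT dimensionally consistent.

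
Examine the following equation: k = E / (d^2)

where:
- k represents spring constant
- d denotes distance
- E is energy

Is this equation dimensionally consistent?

Yes

k (spring constant) has dimensions [M T^-2].
d (distance) has dimensions [L].
E (energy) has dimensions [L^2 M T^-2].

Left side: [M T^-2]
Right side: [M T^-2]

Both sides have the same dimensions, so the equation is dimensionally consistent.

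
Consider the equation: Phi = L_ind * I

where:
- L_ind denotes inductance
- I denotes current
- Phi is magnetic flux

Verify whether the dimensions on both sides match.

Yes

L_ind (inductance) has dimensions [I^-2 L^2 M T^-2].
I (current) has dimensions [I].
Phi (magnetic flux) has dimensions [I^-1 L^2 M T^-2].

Left side: [I^-1 L^2 M T^-2]
Right side: [I^-1 L^2 M T^-2]

Both sides have the same dimensions, so the equation is dimensionally consistent.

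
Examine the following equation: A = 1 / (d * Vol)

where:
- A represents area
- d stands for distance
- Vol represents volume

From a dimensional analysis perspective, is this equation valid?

No

A (area) has dimensions [L^2].
d (distance) has dimensions [L].
Vol (volume) has dimensions [L^3].

Left side: [L^2]
Right side: [L^-4]

The two sides have different dimensions, so the equation is NOT dimensionally consistent.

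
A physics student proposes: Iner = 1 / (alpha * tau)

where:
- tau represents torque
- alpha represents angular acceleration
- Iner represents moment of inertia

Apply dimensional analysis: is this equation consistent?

No

tau (torque) has dimensions [L^2 M T^-2].
alpha (angular acceleration) has dimensions [T^-2].
Iner (moment of inertia) has dimensions [L^2 M].

Left side: [L^2 M]
Right side: [L^-2 M^-1 T^4]

The two sides have different dimensions, so the equation is NOT dimensionally consistent.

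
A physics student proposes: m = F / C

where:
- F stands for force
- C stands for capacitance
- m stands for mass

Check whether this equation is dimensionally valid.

No

F (force) has dimensions [L M T^-2].
C (capacitance) has dimensions [I^2 L^-2 M^-1 T^4].
m (mass) has dimensions [M].

Left side: [M]
Right side: [I^-2 L^3 M^2 T^-6]

The two sides have different dimensions, so the equation is NOT dimensionally consistent.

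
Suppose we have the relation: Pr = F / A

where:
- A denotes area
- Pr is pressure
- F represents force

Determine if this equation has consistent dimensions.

Yes

A (area) has dimensions [L^2].
Pr (pressure) has dimensions [L^-1 M T^-2].
F (force) has dimensions [L M T^-2].

Left side: [L^-1 M T^-2]
Right side: [L^-1 M T^-2]

Both sides have the same dimensions, so the equation is dimensionally consistent.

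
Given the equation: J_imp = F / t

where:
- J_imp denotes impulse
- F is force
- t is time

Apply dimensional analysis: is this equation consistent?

No

J_imp (impulse) has dimensions [L M T^-1].
F (force) has dimensions [L M T^-2].
t (time) has dimensions [T].

Left side: [L M T^-1]
Right side: [L M T^-3]

The two sides have different dimensions, so the equation is NOT dimensionally consistent.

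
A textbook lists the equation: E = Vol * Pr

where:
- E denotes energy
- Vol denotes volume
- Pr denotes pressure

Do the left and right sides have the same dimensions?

Yes

E (energy) has dimensions [L^2 M T^-2].
Vol (volume) has dimensions [L^3].
Pr (pressure) has dimensions [L^-1 M T^-2].

Left side: [L^2 M T^-2]
Right side: [L^2 M T^-2]

Both sides have the same dimensions, so the equation is dimensionally consistent.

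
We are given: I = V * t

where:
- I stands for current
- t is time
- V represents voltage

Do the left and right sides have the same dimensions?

No

I (current) has dimensions [I].
t (time) has dimensions [T].
V (voltage) has dimensions [I^-1 L^2 M T^-3].

Left side: [I]
Right side: [I^-1 L^2 M T^-2]

The two sides have different dimensions, so the equation is NOT dimensionally consistent.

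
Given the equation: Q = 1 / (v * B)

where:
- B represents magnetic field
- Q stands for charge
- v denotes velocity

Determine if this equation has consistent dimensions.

No

B (magnetic field) has dimensions [I^-1 M T^-2].
Q (charge) has dimensions [I T].
v (velocity) has dimensions [L T^-1].

Left side: [I T]
Right side: [I L^-1 M^-1 T^3]

The two sides have different dimensions, so the equation is NOT dimensionally consistent.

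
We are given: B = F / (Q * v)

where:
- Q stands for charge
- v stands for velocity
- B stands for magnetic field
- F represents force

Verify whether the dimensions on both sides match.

Yes

Q (charge) has dimensions [I T].
v (velocity) has dimensions [L T^-1].
B (magnetic field) has dimensions [I^-1 M T^-2].
F (force) has dimensions [L M T^-2].

Left side: [I^-1 M T^-2]
Right side: [I^-1 M T^-2]

Both sides have the same dimensions, so the equation is dimensionally consistent.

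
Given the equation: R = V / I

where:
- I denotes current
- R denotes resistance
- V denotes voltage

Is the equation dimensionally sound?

Yes

I (current) has dimensions [I].
R (resistance) has dimensions [I^-2 L^2 M T^-3].
V (voltage) has dimensions [I^-1 L^2 M T^-3].

Left side: [I^-2 L^2 M T^-3]
Right side: [I^-2 L^2 M T^-3]

Both sides have the same dimensions, so the equation is dimensionally consistent.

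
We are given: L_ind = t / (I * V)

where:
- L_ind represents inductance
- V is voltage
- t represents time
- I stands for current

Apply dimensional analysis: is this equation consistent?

No

L_ind (inductance) has dimensions [I^-2 L^2 M T^-2].
V (voltage) has dimensions [I^-1 L^2 M T^-3].
t (time) has dimensions [T].
I (current) has dimensions [I].

Left side: [I^-2 L^2 M T^-2]
Right side: [L^-2 M^-1 T^4]

The two sides have different dimensions, so the equation is NOT dimensionally consistent.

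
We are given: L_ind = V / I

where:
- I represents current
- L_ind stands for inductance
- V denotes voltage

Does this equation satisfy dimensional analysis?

No

I (current) has dimensions [I].
L_ind (inductance) has dimensions [I^-2 L^2 M T^-2].
V (voltage) has dimensions [I^-1 L^2 M T^-3].

Left side: [I^-2 L^2 M T^-2]
Right side: [I^-2 L^2 M T^-3]

The two sides have different dimensions, so the equation is NOT dimensionally consistent.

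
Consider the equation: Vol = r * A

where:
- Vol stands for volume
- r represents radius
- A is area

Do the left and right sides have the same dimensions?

Yes

Vol (volume) has dimensions [L^3].
r (radius) has dimensions [L].
A (area) has dimensions [L^2].

Left side: [L^3]
Right side: [L^3]

Both sides have the same dimensions, so the equation is dimensionally consistent.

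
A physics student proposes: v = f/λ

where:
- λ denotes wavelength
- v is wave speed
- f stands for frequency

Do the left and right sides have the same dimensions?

No

λ (wavelength) has dimensions [L].
v (wave speed) has dimensions [L T^-1].
f (frequency) has dimensions [T^-1].

Left side: [L T^-1]
Right side: [L^-1 T^-1]

The two sides have different dimensions, so the equation is NOT dimensionally consistent.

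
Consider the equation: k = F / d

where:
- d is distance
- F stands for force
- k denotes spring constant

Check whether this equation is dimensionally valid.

Yes

d (distance) has dimensions [L].
F (force) has dimensions [L M T^-2].
k (spring constant) has dimensions [M T^-2].

Left side: [M T^-2]
Right side: [M T^-2]

Both sides have the same dimensions, so the equation is dimensionally consistent.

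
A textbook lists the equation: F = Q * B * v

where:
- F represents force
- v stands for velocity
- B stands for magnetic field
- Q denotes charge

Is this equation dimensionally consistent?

Yes

F (force) has dimensions [L M T^-2].
v (velocity) has dimensions [L T^-1].
B (magnetic field) has dimensions [I^-1 M T^-2].
Q (charge) has dimensions [I T].

Left side: [L M T^-2]
Right side: [L M T^-2]

Both sides have the same dimensions, so the equation is dimensionally consistent.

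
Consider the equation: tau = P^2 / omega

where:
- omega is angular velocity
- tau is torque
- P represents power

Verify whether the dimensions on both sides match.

No

omega (angular velocity) has dimensions [T^-1].
tau (torque) has dimensions [L^2 M T^-2].
P (power) has dimensions [L^2 M T^-3].

Left side: [L^2 M T^-2]
Right side: [L^4 M^2 T^-5]

The two sides have different dimensions, so the equation is NOT dimensionally consistent.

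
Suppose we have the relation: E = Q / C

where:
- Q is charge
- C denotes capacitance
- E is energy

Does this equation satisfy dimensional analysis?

No

Q (charge) has dimensions [I T].
C (capacitance) has dimensions [I^2 L^-2 M^-1 T^4].
E (energy) has dimensions [L^2 M T^-2].

Left side: [L^2 M T^-2]
Right side: [I^-1 L^2 M T^-3]

The two sides have different dimensions, so the equation is NOT dimensionally consistent.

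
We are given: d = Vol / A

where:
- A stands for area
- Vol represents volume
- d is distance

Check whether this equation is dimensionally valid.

Yes

A (area) has dimensions [L^2].
Vol (volume) has dimensions [L^3].
d (distance) has dimensions [L].

Left side: [L]
Right side: [L]

Both sides have the same dimensions, so the equation is dimensionally consistent.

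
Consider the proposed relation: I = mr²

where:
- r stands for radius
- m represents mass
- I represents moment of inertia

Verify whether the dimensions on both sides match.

Yes

r (radius) has dimensions [L].
m (mass) has dimensions [M].
I (moment of inertia) has dimensions [L^2 M].

Left side: [L^2 M]
Right side: [L^2 M]

Both sides have the same dimensions, so the equation is dimensionally consistent.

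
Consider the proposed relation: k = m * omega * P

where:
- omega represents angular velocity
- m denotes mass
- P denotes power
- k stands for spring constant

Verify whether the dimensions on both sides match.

No

omega (angular velocity) has dimensions [T^-1].
m (mass) has dimensions [M].
P (power) has dimensions [L^2 M T^-3].
k (spring constant) has dimensions [M T^-2].

Left side: [M T^-2]
Right side: [L^2 M^2 T^-4]

The two sides have different dimensions, so the equation is NOT dimensionally consistent.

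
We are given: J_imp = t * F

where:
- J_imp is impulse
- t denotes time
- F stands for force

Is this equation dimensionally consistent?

Yes

J_imp (impulse) has dimensions [L M T^-1].
t (time) has dimensions [T].
F (force) has dimensions [L M T^-2].

Left side: [L M T^-1]
Right side: [L M T^-1]

Both sides have the same dimensions, so the equation is dimensionally consistent.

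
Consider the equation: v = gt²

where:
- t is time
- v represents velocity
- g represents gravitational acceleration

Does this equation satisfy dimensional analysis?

No

t (time) has dimensions [T].
v (velocity) has dimensions [L T^-1].
g (gravitational acceleration) has dimensions [L T^-2].

Left side: [L T^-1]
Right side: [L]

The two sides have different dimensions, so the equation is NOT dimensionally consistent.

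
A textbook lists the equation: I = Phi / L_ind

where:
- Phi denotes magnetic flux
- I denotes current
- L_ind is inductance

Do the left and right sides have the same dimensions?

Yes

Phi (magnetic flux) has dimensions [I^-1 L^2 M T^-2].
I (current) has dimensions [I].
L_ind (inductance) has dimensions [I^-2 L^2 M T^-2].

Left side: [I]
Right side: [I]

Both sides have the same dimensions, so the equation is dimensionally consistent.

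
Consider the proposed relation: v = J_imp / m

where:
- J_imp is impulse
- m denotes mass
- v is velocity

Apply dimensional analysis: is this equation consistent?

Yes

J_imp (impulse) has dimensions [L M T^-1].
m (mass) has dimensions [M].
v (velocity) has dimensions [L T^-1].

Left side: [L T^-1]
Right side: [L T^-1]

Both sides have the same dimensions, so the equation is dimensionally consistent.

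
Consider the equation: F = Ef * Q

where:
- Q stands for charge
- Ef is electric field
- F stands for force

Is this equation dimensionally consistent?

Yes

Q (charge) has dimensions [I T].
Ef (electric field) has dimensions [I^-1 L M T^-3].
F (force) has dimensions [L M T^-2].

Left side: [L M T^-2]
Right side: [L M T^-2]

Both sides have the same dimensions, so the equation is dimensionally consistent.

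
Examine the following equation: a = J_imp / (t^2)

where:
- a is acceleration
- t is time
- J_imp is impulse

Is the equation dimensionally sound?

No

a (acceleration) has dimensions [L T^-2].
t (time) has dimensions [T].
J_imp (impulse) has dimensions [L M T^-1].

Left side: [L T^-2]
Right side: [L M T^-3]

The two sides have different dimensions, so the equation is NOT dimensionally consistent.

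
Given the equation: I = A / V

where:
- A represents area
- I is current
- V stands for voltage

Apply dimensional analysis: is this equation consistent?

No

A (area) has dimensions [L^2].
I (current) has dimensions [I].
V (voltage) has dimensions [I^-1 L^2 M T^-3].

Left side: [I]
Right side: [I M^-1 T^3]

The two sides have different dimensions, so the equation is NOT dimensionally consistent.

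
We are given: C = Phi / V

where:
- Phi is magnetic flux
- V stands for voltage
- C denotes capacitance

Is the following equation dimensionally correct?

No

Phi (magnetic flux) has dimensions [I^-1 L^2 M T^-2].
V (voltage) has dimensions [I^-1 L^2 M T^-3].
C (capacitance) has dimensions [I^2 L^-2 M^-1 T^4].

Left side: [I^2 L^-2 M^-1 T^4]
Right side: [T]

The two sides have different dimensions, so the equation is NOT dimensionally consistent.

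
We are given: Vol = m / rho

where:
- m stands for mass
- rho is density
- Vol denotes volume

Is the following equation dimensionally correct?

Yes

m (mass) has dimensions [M].
rho (density) has dimensions [L^-3 M].
Vol (volume) has dimensions [L^3].

Left side: [L^3]
Right side: [L^3]

Both sides have the same dimensions, so the equation is dimensionally consistent.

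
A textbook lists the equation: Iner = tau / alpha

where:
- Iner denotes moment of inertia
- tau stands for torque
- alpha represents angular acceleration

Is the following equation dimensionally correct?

Yes

Iner (moment of inertia) has dimensions [L^2 M].
tau (torque) has dimensions [L^2 M T^-2].
alpha (angular acceleration) has dimensions [T^-2].

Left side: [L^2 M]
Right side: [L^2 M]

Both sides have the same dimensions, so the equation is dimensionally consistent.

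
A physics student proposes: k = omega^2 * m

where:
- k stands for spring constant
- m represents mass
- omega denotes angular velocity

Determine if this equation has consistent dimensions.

Yes

k (spring constant) has dimensions [M T^-2].
m (mass) has dimensions [M].
omega (angular velocity) has dimensions [T^-1].

Left side: [M T^-2]
Right side: [M T^-2]

Both sides have the same dimensions, so the equation is dimensionally consistent.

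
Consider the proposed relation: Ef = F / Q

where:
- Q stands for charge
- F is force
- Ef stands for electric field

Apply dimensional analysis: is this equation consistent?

Yes

Q (charge) has dimensions [I T].
F (force) has dimensions [L M T^-2].
Ef (electric field) has dimensions [I^-1 L M T^-3].

Left side: [I^-1 L M T^-3]
Right side: [I^-1 L M T^-3]

Both sides have the same dimensions, so the equation is dimensionally consistent.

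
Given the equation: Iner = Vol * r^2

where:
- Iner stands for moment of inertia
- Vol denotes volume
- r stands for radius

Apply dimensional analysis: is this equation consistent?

No

Iner (moment of inertia) has dimensions [L^2 M].
Vol (volume) has dimensions [L^3].
r (radius) has dimensions [L].

Left side: [L^2 M]
Right side: [L^5]

The two sides have different dimensions, so the equation is NOT dimensionally consistent.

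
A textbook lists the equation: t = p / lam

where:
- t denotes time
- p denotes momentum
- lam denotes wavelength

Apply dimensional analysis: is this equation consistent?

No

t (time) has dimensions [T].
p (momentum) has dimensions [L M T^-1].
lam (wavelength) has dimensions [L].

Left side: [T]
Right side: [M T^-1]

The two sides have different dimensions, so the equation is NOT dimensionally consistent.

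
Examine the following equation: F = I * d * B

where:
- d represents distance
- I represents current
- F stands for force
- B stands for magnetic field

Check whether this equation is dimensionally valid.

Yes

d (distance) has dimensions [L].
I (current) has dimensions [I].
F (force) has dimensions [L M T^-2].
B (magnetic field) has dimensions [I^-1 M T^-2].

Left side: [L M T^-2]
Right side: [L M T^-2]

Both sides have the same dimensions, so the equation is dimensionally consistent.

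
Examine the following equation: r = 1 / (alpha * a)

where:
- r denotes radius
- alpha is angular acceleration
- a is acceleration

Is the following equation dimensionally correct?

No

r (radius) has dimensions [L].
alpha (angular acceleration) has dimensions [T^-2].
a (acceleration) has dimensions [L T^-2].

Left side: [L]
Right side: [L^-1 T^4]

The two sides have different dimensions, so the equation is NOT dimensionally consistent.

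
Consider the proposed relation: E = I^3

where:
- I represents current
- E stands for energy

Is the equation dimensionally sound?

No

I (current) has dimensions [I].
E (energy) has dimensions [L^2 M T^-2].

Left side: [L^2 M T^-2]
Right side: [I^3]

The two sides have different dimensions, so the equation is NOT dimensionally consistent.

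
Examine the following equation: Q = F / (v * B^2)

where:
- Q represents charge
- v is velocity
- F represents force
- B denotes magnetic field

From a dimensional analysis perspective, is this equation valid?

No

Q (charge) has dimensions [I T].
v (velocity) has dimensions [L T^-1].
F (force) has dimensions [L M T^-2].
B (magnetic field) has dimensions [I^-1 M T^-2].

Left side: [I T]
Right side: [I^2 M^-1 T^3]

The two sides have different dimensions, so the equation is NOT dimensionally consistent.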